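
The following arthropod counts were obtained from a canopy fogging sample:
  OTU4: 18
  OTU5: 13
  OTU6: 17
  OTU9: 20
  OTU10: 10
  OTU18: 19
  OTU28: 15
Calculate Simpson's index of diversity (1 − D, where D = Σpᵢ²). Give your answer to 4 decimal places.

0.8511

Total N = 18+13+17+20+10+19+15 = 112, so the proportions are 0.160714, 0.116071, 0.151786, 0.178571, 0.089286, 0.169643, 0.133929 (working shown to 6 dp, full precision carried).
D = 0.160714² + 0.116071² + 0.151786² + 0.178571² + 0.089286² + 0.169643² + 0.133929² = 0.025829 + 0.013473 + 0.023039 + 0.031888 + 0.007972 + 0.028779 + 0.017937 = 0.148916.
So 1 − D = 0.851084, i.e. 0.8511 to 4 decimal places.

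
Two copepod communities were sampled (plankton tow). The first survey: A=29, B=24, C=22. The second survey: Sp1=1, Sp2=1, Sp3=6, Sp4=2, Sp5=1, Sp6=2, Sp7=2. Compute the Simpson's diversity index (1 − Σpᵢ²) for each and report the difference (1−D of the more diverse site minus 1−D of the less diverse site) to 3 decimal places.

The first survey: N=75, proportions 0.38667, 0.32, 0.29333, giving 1−D = 0.66204 (working shown to 5 dp, full precision carried).
The second survey: N=15, proportions 0.06667, 0.06667, 0.4, 0.13333, 0.06667, 0.13333, 0.13333, giving 1−D = 0.77333.
Difference = |0.66204 − 0.77333| = 0.11129, i.e. 0.111 to 3 decimal places.

0.111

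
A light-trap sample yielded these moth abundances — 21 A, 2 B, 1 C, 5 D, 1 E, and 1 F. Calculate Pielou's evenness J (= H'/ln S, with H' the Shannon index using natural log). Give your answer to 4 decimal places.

0.5957

Total N = 21+2+1+5+1+1 = 31, so the proportions are 0.677419, 0.064516, 0.032258, 0.16129, 0.032258, 0.032258 (working shown to 6 dp, full precision carried).
H' = −Σ pᵢ ln pᵢ = −((-0.263831) + (-0.176828) + (-0.110774) + (-0.294282) + (-0.110774) + (-0.110774)) = 1.067263.
With S = 6 species, ln S = 1.791759, so J = 1.067263/1.791759 = 0.595651, i.e. 0.5957 to 4 decimal places.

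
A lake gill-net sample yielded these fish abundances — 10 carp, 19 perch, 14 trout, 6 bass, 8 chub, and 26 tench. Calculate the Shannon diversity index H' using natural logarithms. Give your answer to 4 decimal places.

Total N = 10+19+14+6+8+26 = 83, so the proportions are 0.120482, 0.228916, 0.168675, 0.072289, 0.096386, 0.313253 (working shown to 6 dp, full precision carried).
Each pᵢ ln pᵢ term: 0.120482×(-2.116256)=-0.254971, 0.228916×(-1.474402)=-0.337514, 0.168675×(-1.779783)=-0.300204, 0.072289×(-2.627081)=-0.189909, 0.096386×(-2.339399)=-0.225484, 0.313253×(-1.160744)=-0.363607.
Sum = -1.671689, so H' = 1.6717.

1.6717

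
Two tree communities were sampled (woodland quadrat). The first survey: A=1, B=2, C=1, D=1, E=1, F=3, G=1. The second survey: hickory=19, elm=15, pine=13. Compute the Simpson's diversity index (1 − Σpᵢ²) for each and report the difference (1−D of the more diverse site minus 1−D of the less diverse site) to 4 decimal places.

0.1618

The first survey: N=10, proportions 0.1, 0.2, 0.1, 0.1, 0.1, 0.3, 0.1, giving 1−D = 0.820000 (working shown to 6 dp, full precision carried).
The second survey: N=47, proportions 0.404255, 0.319149, 0.276596, giving 1−D = 0.658216.
Difference = |0.820000 − 0.658216| = 0.161784, i.e. 0.1618 to 4 decimal places.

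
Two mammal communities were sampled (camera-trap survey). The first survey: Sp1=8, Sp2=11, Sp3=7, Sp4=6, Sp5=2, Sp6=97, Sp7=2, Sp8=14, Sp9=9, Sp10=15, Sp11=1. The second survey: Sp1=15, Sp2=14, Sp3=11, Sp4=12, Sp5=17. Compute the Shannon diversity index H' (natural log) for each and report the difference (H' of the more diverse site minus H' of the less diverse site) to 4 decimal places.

0.0037

The first survey: N=172, proportions 0.046512, 0.063953, 0.040698, 0.034884, 0.011628, 0.563953, 0.011628, 0.081395, 0.052326, 0.087209, 0.005814, giving H' = 1.593736 (working shown to 6 dp, full precision carried).
The second survey: N=69, proportions 0.217391, 0.202899, 0.15942, 0.173913, 0.246377, giving H' = 1.597470.
Difference = |1.593736 − 1.597470| = 0.003734, i.e. 0.0037 to 4 decimal places.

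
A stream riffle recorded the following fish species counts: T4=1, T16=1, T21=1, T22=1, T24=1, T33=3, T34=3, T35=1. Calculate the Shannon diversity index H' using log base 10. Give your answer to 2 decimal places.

0.84

Total N = 1+1+1+1+1+3+3+1 = 12, so the proportions are 0.0833, 0.0833, 0.0833, 0.0833, 0.0833, 0.25, 0.25, 0.0833 (working shown to 4 dp, full precision carried).
Each pᵢ log₁₀ pᵢ term: 0.0833×(-1.0792)=-0.0899, 0.0833×(-1.0792)=-0.0899, 0.0833×(-1.0792)=-0.0899, 0.0833×(-1.0792)=-0.0899, 0.0833×(-1.0792)=-0.0899, 0.25×(-0.6021)=-0.1505, 0.25×(-0.6021)=-0.1505, 0.0833×(-1.0792)=-0.0899.
Sum = -0.8406, so H' = 0.84.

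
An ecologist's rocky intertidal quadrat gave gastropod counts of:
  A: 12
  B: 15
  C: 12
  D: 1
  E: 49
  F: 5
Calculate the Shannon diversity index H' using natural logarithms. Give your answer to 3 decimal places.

1.362

Total N = 12+15+12+1+49+5 = 94, so the proportions are 0.12766, 0.15957, 0.12766, 0.01064, 0.52128, 0.05319 (working shown to 5 dp, full precision carried).
Each pᵢ ln pᵢ term: 0.12766×(-2.05839)=-0.26277, 0.15957×(-1.83524)=-0.29286, 0.12766×(-2.05839)=-0.26277, 0.01064×(-4.54329)=-0.04833, 0.52128×(-0.65147)=-0.33960, 0.05319×(-2.93386)=-0.15606.
Sum = -1.36239, so H' = 1.362.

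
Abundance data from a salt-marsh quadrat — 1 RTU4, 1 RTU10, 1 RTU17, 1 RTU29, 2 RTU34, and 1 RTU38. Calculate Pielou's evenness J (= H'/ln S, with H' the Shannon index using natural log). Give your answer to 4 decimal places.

0.9755

Total N = 1+1+1+1+2+1 = 7, so the proportions are 0.142857, 0.142857, 0.142857, 0.142857, 0.285714, 0.142857 (working shown to 6 dp, full precision carried).
H' = −Σ pᵢ ln pᵢ = −((-0.277987) + (-0.277987) + (-0.277987) + (-0.277987) + (-0.357932) + (-0.277987)) = 1.747868.
With S = 6 species, ln S = 1.791759, so J = 1.747868/1.791759 = 0.975504, i.e. 0.9755 to 4 decimal places.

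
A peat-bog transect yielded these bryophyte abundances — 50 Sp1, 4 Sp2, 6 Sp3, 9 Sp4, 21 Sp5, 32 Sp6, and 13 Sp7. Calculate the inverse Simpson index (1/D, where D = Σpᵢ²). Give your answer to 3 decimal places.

4.271

Total N = 50+4+6+9+21+32+13 = 135, so the proportions are 0.3703704, 0.0296296, 0.0444444, 0.0666667, 0.1555556, 0.237037, 0.0962963 (working shown to 7 dp, full precision carried).
D = 0.3703704² + 0.0296296² + 0.0444444² + 0.0666667² + 0.1555556² + 0.237037² + 0.0962963² = 0.1371742 + 0.0008779 + 0.0019753 + 0.0044444 + 0.0241975 + 0.0561866 + 0.0092730 = 0.2341289.
So 1/D = 4.27115, i.e. 4.271 to 3 decimal places.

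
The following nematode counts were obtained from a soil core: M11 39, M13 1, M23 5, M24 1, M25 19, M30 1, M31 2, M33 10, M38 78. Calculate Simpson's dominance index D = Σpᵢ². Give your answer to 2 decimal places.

0.33

Total N = 39+1+5+1+19+1+2+10+78 = 156, so the proportions are 0.25, 0.0064, 0.0321, 0.0064, 0.1218, 0.0064, 0.0128, 0.0641, 0.5 (working shown to 4 dp, full precision carried).
D = 0.25² + 0.0064² + 0.0321² + 0.0064² + 0.1218² + 0.0064² + 0.0128² + 0.0641² + 0.5² = 0.0625 + 0.0000 + 0.0010 + 0.0000 + 0.0148 + 0.0000 + 0.0002 + 0.0041 + 0.2500 = 0.3328.
To 2 decimal places, D = 0.33.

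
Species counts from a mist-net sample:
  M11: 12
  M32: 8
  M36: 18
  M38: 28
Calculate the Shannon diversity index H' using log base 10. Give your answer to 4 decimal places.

0.5576

Total N = 12+8+18+28 = 66, so the proportions are 0.181818, 0.121212, 0.272727, 0.424242 (working shown to 6 dp, full precision carried).
Each pᵢ log₁₀ pᵢ term: 0.181818×(-0.740363)=-0.134611, 0.121212×(-0.916454)=-0.111085, 0.272727×(-0.564271)=-0.153892, 0.424242×(-0.372386)=-0.157982.
Sum = -0.557571, so H' = 0.5576.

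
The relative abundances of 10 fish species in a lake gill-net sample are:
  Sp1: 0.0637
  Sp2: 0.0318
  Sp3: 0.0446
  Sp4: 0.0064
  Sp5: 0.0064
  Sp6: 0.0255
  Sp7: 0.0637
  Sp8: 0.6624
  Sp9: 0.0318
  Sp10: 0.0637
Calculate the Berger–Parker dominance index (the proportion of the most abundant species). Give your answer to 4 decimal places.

The largest proportion is 0.6624, i.e. d = 0.6624 to 4 decimal places.

0.6624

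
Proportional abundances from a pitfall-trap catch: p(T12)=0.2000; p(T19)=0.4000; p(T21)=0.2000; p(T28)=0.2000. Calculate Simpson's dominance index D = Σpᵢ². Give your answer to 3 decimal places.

D = 0.2² + 0.4² + 0.2² + 0.2² = 0.04000 + 0.16000 + 0.04000 + 0.04000 = 0.28000 (working shown to 5 dp, full precision carried).
To 3 decimal places, D = 0.280.

0.280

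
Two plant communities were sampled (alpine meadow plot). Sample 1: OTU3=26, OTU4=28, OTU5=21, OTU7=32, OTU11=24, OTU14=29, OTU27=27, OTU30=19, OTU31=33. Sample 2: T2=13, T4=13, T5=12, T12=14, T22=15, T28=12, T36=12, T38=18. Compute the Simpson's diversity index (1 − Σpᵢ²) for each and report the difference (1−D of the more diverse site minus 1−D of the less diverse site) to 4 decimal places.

0.0134

Sample 1: N=239, proportions 0.10878661, 0.11715481, 0.08786611, 0.13389121, 0.10041841, 0.12133891, 0.11297071, 0.07949791, 0.13807531, giving 1−D = 0.88583883 (working shown to 8 dp, full precision carried).
Sample 2: N=109, proportions 0.11926606, 0.11926606, 0.11009174, 0.12844037, 0.13761468, 0.11009174, 0.11009174, 0.16513761, giving 1−D = 0.87248548.
Difference = |0.88583883 − 0.87248548| = 0.01335335, i.e. 0.0134 to 4 decimal places.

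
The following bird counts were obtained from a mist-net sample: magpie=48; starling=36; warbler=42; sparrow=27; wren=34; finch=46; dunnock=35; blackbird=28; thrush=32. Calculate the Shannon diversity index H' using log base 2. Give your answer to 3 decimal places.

3.143

Total N = 48+36+42+27+34+46+35+28+32 = 328, so the proportions are 0.14634, 0.10976, 0.12805, 0.08232, 0.10366, 0.14024, 0.10671, 0.08537, 0.09756 (working shown to 5 dp, full precision carried).
Each pᵢ log₂ pᵢ term: 0.14634×(-2.77259)=-0.40574, 0.10976×(-3.18763)=-0.34986, 0.12805×(-2.96523)=-0.37969, 0.08232×(-3.60266)=-0.29656, 0.10366×(-3.27009)=-0.33897, 0.14024×(-2.83399)=-0.39745, 0.10671×(-3.22827)=-0.34448, 0.08537×(-3.55020)=-0.30307, 0.09756×(-3.35755)=-0.32757.
Sum = -3.14340, so H' = 3.143.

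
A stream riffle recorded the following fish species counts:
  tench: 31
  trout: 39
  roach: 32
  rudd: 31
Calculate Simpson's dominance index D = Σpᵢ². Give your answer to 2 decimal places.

0.25

Total N = 31+39+32+31 = 133, so the proportions are 0.2331, 0.2932, 0.2406, 0.2331 (working shown to 4 dp, full precision carried).
D = 0.2331² + 0.2932² + 0.2406² + 0.2331² = 0.0543 + 0.0860 + 0.0579 + 0.0543 = 0.2525.
To 2 decimal places, D = 0.25.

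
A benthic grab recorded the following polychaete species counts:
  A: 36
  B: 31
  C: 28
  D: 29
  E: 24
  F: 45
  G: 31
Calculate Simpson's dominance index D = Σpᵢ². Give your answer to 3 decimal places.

0.148

Total N = 36+31+28+29+24+45+31 = 224, so the proportions are 0.16071, 0.13839, 0.125, 0.12946, 0.10714, 0.20089, 0.13839 (working shown to 5 dp, full precision carried).
D = 0.16071² + 0.13839² + 0.125² + 0.12946² + 0.10714² + 0.20089² + 0.13839² = 0.02583 + 0.01915 + 0.01562 + 0.01676 + 0.01148 + 0.04036 + 0.01915 = 0.14836.
To 3 decimal places, D = 0.148.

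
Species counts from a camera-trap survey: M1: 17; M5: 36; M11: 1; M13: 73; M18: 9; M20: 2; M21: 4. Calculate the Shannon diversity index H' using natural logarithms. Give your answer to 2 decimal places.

Total N = 17+36+1+73+9+2+4 = 142, so the proportions are 0.1197, 0.2535, 0.007, 0.5141, 0.0634, 0.0141, 0.0282 (working shown to 4 dp, full precision carried).
Each pᵢ ln pᵢ term: 0.1197×(-2.1226)=-0.2541, 0.2535×(-1.3723)=-0.3479, 0.007×(-4.9558)=-0.0349, 0.5141×(-0.6654)=-0.3421, 0.0634×(-2.7586)=-0.1748, 0.0141×(-4.2627)=-0.0600, 0.0282×(-3.5695)=-0.1006.
Sum = -1.3144, so H' = 1.31.

1.31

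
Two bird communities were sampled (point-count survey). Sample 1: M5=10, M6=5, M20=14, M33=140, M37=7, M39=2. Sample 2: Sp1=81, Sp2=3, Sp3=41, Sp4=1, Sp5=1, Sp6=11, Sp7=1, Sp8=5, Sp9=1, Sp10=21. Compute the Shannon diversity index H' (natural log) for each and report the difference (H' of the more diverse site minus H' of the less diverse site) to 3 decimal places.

Sample 1: N=178, proportions 0.05618, 0.02809, 0.07865, 0.78652, 0.03933, 0.01124, giving H' = 0.82865 (working shown to 5 dp, full precision carried).
Sample 2: N=166, proportions 0.48795, 0.01807, 0.24699, 0.00602, 0.00602, 0.06627, 0.00602, 0.03012, 0.00602, 0.12651, giving H' = 1.43812.
Difference = |0.82865 − 1.43812| = 0.60947, i.e. 0.609 to 3 decimal places.

0.609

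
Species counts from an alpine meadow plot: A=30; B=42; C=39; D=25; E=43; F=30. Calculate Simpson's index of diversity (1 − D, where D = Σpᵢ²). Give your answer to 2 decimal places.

0.83

Total N = 30+42+39+25+43+30 = 209, so the proportions are 0.1435, 0.201, 0.1866, 0.1196, 0.2057, 0.1435 (working shown to 4 dp, full precision carried).
D = 0.1435² + 0.201² + 0.1866² + 0.1196² + 0.2057² + 0.1435² = 0.0206 + 0.0404 + 0.0348 + 0.0143 + 0.0423 + 0.0206 = 0.1731.
So 1 − D = 0.8269, i.e. 0.83 to 2 decimal places.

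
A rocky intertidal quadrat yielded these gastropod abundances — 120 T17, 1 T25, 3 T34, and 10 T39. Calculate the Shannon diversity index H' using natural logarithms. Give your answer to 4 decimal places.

0.4141

Total N = 120+1+3+10 = 134, so the proportions are 0.895522, 0.007463, 0.022388, 0.074627 (working shown to 6 dp, full precision carried).
Each pᵢ ln pᵢ term: 0.895522×(-0.110348)=-0.098819, 0.007463×(-4.897840)=-0.036551, 0.022388×(-3.799228)=-0.085057, 0.074627×(-2.595255)=-0.193676.
Sum = -0.414103, so H' = 0.4141.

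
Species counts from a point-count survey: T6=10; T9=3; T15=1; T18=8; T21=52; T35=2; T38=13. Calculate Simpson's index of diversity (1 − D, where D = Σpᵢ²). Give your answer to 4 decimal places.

Total N = 10+3+1+8+52+2+13 = 89, so the proportions are 0.11236, 0.033708, 0.011236, 0.089888, 0.58427, 0.022472, 0.146067 (working shown to 6 dp, full precision carried).
D = 0.11236² + 0.033708² + 0.011236² + 0.089888² + 0.58427² + 0.022472² + 0.146067² = 0.012625 + 0.001136 + 0.000126 + 0.008080 + 0.341371 + 0.000505 + 0.021336 = 0.385179.
So 1 − D = 0.614821, i.e. 0.6148 to 4 decimal places.

0.6148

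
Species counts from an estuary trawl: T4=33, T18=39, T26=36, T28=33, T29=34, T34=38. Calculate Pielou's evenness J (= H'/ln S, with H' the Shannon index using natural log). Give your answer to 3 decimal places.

0.999

Total N = 33+39+36+33+34+38 = 213, so the proportions are 0.15493, 0.1831, 0.16901, 0.15493, 0.15962, 0.1784 (working shown to 5 dp, full precision carried).
H' = −Σ pᵢ ln pᵢ = −((-0.28891) + (-0.31085) + (-0.30047) + (-0.28891) + (-0.29290) + (-0.30752)) = 1.78956.
With S = 6 species, ln S = 1.79176, so J = 1.78956/1.79176 = 0.99877, i.e. 0.999 to 3 decimal places.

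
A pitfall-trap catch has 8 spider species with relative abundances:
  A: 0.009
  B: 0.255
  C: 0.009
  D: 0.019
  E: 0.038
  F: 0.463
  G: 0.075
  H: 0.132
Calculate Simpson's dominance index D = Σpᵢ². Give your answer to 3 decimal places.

D = 0.009² + 0.255² + 0.009² + 0.019² + 0.038² + 0.463² + 0.075² + 0.132² = 0.00008 + 0.06502 + 0.00008 + 0.00036 + 0.00144 + 0.21437 + 0.00562 + 0.01742 = 0.30441 (working shown to 5 dp, full precision carried).
To 3 decimal places, D = 0.304.

0.304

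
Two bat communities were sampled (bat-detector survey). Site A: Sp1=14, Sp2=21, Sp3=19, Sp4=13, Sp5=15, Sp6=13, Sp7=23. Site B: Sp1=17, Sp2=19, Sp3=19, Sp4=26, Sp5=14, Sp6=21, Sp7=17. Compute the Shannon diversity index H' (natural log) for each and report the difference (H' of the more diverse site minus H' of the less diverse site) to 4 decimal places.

0.0083

Site A: N=118, proportions 0.118644, 0.177966, 0.161017, 0.110169, 0.127119, 0.110169, 0.194915, giving H' = 1.921092 (working shown to 6 dp, full precision carried).
Site B: N=133, proportions 0.12782, 0.142857, 0.142857, 0.195489, 0.105263, 0.157895, 0.12782, giving H' = 1.929370.
Difference = |1.921092 − 1.929370| = 0.008278, i.e. 0.0083 to 4 decimal places.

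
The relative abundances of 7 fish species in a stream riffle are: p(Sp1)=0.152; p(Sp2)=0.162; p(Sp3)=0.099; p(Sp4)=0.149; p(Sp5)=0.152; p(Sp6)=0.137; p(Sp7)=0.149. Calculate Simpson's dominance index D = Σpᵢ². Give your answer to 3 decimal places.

D = 0.152² + 0.162² + 0.099² + 0.149² + 0.152² + 0.137² + 0.149² = 0.02310 + 0.02624 + 0.00980 + 0.02220 + 0.02310 + 0.01877 + 0.02220 = 0.14542 (working shown to 5 dp, full precision carried).
To 3 decimal places, D = 0.145.

0.145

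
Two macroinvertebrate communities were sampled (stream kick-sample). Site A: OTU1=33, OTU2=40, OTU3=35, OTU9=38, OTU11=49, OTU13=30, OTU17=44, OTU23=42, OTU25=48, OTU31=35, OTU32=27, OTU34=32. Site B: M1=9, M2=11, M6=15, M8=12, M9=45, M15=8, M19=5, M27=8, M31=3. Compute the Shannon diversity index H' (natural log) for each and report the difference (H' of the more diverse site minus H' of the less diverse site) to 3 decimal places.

0.582

Site A: N=453, proportions 0.07285, 0.0883, 0.07726, 0.08389, 0.10817, 0.06623, 0.09713, 0.09272, 0.10596, 0.07726, 0.0596, 0.07064, giving H' = 2.46915 (working shown to 5 dp, full precision carried).
Site B: N=116, proportions 0.07759, 0.09483, 0.12931, 0.10345, 0.38793, 0.06897, 0.0431, 0.06897, 0.02586, giving H' = 1.88716.
Difference = |2.46915 − 1.88716| = 0.58199, i.e. 0.582 to 3 decimal places.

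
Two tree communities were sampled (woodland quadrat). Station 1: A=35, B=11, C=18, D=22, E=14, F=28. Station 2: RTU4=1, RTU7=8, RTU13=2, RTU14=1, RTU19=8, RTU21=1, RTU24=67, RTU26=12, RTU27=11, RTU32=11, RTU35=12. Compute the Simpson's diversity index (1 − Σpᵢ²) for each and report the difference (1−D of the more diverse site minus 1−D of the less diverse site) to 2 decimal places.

0.10

Station 1: N=128, proportions 0.27344, 0.08594, 0.14062, 0.17188, 0.10938, 0.21875, giving 1−D = 0.80872 (working shown to 5 dp, full precision carried).
Station 2: N=134, proportions 0.00746, 0.0597, 0.01493, 0.00746, 0.0597, 0.00746, 0.5, 0.08955, 0.08209, 0.08209, 0.08955, giving 1−D = 0.71297.
Difference = |0.80872 − 0.71297| = 0.09575, i.e. 0.10 to 2 decimal places.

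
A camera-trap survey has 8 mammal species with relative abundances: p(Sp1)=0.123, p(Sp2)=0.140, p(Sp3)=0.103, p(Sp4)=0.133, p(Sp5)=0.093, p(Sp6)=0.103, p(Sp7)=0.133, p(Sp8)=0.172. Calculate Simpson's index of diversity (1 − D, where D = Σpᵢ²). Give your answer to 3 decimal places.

0.870

D = 0.123² + 0.14² + 0.103² + 0.133² + 0.093² + 0.103² + 0.133² + 0.172² = 0.01513 + 0.01960 + 0.01061 + 0.01769 + 0.00865 + 0.01061 + 0.01769 + 0.02958 = 0.12956 (working shown to 5 dp, full precision carried).
So 1 − D = 0.87044, i.e. 0.870 to 3 decimal places.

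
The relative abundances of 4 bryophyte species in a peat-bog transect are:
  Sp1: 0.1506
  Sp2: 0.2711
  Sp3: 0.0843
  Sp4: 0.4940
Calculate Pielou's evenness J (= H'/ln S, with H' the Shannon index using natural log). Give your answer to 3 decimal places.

0.863

H' = −Σ pᵢ ln pᵢ = −((-0.28511) + (-0.35386) + (-0.20851) + (-0.34838)) = 1.19585 (working shown to 5 dp, full precision carried).
With S = 4 species, ln S = 1.38629, so J = 1.19585/1.38629 = 0.86262, i.e. 0.863 to 3 decimal places.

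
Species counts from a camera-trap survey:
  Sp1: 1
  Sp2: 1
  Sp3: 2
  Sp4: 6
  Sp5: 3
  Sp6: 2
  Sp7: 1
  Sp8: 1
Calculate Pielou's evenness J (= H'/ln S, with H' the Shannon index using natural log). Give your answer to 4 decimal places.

Total N = 1+1+2+6+3+2+1+1 = 17, so the proportions are 0.058824, 0.058824, 0.117647, 0.352941, 0.176471, 0.117647, 0.058824, 0.058824 (working shown to 6 dp, full precision carried).
H' = −Σ pᵢ ln pᵢ = −((-0.166660) + (-0.166660) + (-0.251772) + (-0.367572) + (-0.306106) + (-0.251772) + (-0.166660) + (-0.166660)) = 1.843861.
With S = 8 species, ln S = 2.079442, so J = 1.843861/2.079442 = 0.886710, i.e. 0.8867 to 4 decimal places.

0.8867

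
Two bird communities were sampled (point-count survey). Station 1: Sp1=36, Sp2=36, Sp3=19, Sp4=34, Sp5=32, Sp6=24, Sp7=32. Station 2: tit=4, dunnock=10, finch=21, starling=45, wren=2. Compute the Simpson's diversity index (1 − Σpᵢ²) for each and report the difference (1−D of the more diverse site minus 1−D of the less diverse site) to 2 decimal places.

0.24

Station 1: N=213, proportions 0.169, 0.169, 0.0892, 0.1596, 0.1502, 0.1127, 0.1502, giving 1−D = 0.8516 (working shown to 4 dp, full precision carried).
Station 2: N=82, proportions 0.0488, 0.122, 0.2561, 0.5488, 0.0244, giving 1−D = 0.6154.
Difference = |0.8516 − 0.6154| = 0.2362, i.e. 0.24 to 2 decimal places.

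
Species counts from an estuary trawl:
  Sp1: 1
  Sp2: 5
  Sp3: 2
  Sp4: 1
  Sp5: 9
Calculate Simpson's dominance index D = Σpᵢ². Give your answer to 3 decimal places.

Total N = 1+5+2+1+9 = 18, so the proportions are 0.05556, 0.27778, 0.11111, 0.05556, 0.5 (working shown to 5 dp, full precision carried).
D = 0.05556² + 0.27778² + 0.11111² + 0.05556² + 0.5² = 0.00309 + 0.07716 + 0.01235 + 0.00309 + 0.25000 = 0.34568.
To 3 decimal places, D = 0.346.

0.346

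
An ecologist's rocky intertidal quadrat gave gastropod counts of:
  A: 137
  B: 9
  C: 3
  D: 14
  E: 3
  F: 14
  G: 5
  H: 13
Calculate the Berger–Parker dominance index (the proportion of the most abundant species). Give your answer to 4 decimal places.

0.6919

Total N = 137+9+3+14+3+14+5+13 = 198, so the proportions are 0.691919, 0.045455, 0.015152, 0.070707, 0.015152, 0.070707, 0.025253, 0.065657 (working shown to 6 dp, full precision carried).
The largest proportion is 0.691919, i.e. d = 0.6919 to 4 decimal places.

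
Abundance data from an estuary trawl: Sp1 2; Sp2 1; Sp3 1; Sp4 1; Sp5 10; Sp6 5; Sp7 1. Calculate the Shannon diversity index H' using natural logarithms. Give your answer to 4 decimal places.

1.4988

Total N = 2+1+1+1+10+5+1 = 21, so the proportions are 0.095238, 0.047619, 0.047619, 0.047619, 0.47619, 0.238095, 0.047619 (working shown to 6 dp, full precision carried).
Each pᵢ ln pᵢ term: 0.095238×(-2.351375)=-0.223941, 0.047619×(-3.044522)=-0.144977, 0.047619×(-3.044522)=-0.144977, 0.047619×(-3.044522)=-0.144977, 0.47619×(-0.741937)=-0.353303, 0.238095×(-1.435085)=-0.341687, 0.047619×(-3.044522)=-0.144977.
Sum = -1.498840, so H' = 1.4988.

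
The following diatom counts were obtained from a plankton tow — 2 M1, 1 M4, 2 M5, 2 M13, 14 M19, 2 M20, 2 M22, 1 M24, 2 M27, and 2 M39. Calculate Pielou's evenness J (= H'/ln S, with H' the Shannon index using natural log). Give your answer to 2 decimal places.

0.80

Total N = 2+1+2+2+14+2+2+1+2+2 = 30, so the proportions are 0.0667, 0.0333, 0.0667, 0.0667, 0.4667, 0.0667, 0.0667, 0.0333, 0.0667, 0.0667 (working shown to 4 dp, full precision carried).
H' = −Σ pᵢ ln pᵢ = −((-0.1805) + (-0.1134) + (-0.1805) + (-0.1805) + (-0.3557) + (-0.1805) + (-0.1805) + (-0.1134) + (-0.1805) + (-0.1805)) = 1.8462.
With S = 10 species, ln S = 2.3026, so J = 1.8462/2.3026 = 0.8018, i.e. 0.80 to 2 decimal places.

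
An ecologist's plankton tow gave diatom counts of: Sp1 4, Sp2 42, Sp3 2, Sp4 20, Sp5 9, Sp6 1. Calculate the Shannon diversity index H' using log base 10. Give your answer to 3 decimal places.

0.536

Total N = 4+42+2+20+9+1 = 78, so the proportions are 0.05128, 0.53846, 0.02564, 0.25641, 0.11538, 0.01282 (working shown to 5 dp, full precision carried).
Each pᵢ log₁₀ pᵢ term: 0.05128×(-1.29003)=-0.06616, 0.53846×(-0.26885)=-0.14476, 0.02564×(-1.59106)=-0.04080, 0.25641×(-0.59106)=-0.15156, 0.11538×(-0.93785)=-0.10821, 0.01282×(-1.89209)=-0.02426.
Sum = -0.53574, so H' = 0.536.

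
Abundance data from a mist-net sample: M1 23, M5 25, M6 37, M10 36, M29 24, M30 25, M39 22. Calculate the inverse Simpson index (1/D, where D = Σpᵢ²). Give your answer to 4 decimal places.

6.6977

Total N = 23+25+37+36+24+25+22 = 192, so the proportions are 0.11979167, 0.13020833, 0.19270833, 0.1875, 0.125, 0.13020833, 0.11458333 (working shown to 8 dp, full precision carried).
D = 0.11979167² + 0.13020833² + 0.19270833² + 0.1875² + 0.125² + 0.13020833² + 0.11458333² = 0.01435004 + 0.01695421 + 0.03713650 + 0.03515625 + 0.01562500 + 0.01695421 + 0.01312934 = 0.14930556.
So 1/D = 6.697674, i.e. 6.6977 to 4 decimal places.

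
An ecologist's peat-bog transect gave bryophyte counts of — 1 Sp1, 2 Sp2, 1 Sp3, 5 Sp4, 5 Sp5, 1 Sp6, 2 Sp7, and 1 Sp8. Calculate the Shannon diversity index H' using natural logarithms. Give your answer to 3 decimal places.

1.842

Total N = 1+2+1+5+5+1+2+1 = 18, so the proportions are 0.05556, 0.11111, 0.05556, 0.27778, 0.27778, 0.05556, 0.11111, 0.05556 (working shown to 5 dp, full precision carried).
Each pᵢ ln pᵢ term: 0.05556×(-2.89037)=-0.16058, 0.11111×(-2.19722)=-0.24414, 0.05556×(-2.89037)=-0.16058, 0.27778×(-1.28093)=-0.35581, 0.27778×(-1.28093)=-0.35581, 0.05556×(-2.89037)=-0.16058, 0.11111×(-2.19722)=-0.24414, 0.05556×(-2.89037)=-0.16058.
Sum = -1.84221, so H' = 1.842.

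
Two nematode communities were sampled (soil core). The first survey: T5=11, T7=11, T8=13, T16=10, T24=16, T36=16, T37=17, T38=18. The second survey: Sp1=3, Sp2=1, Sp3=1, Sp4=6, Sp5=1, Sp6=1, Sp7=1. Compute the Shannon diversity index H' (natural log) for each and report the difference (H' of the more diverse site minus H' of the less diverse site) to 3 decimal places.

The first survey: N=112, proportions 0.09821, 0.09821, 0.11607, 0.08929, 0.14286, 0.14286, 0.15179, 0.16071, giving H' = 2.05744 (working shown to 5 dp, full precision carried).
The second survey: N=14, proportions 0.21429, 0.07143, 0.07143, 0.42857, 0.07143, 0.07143, 0.07143, giving H' = 1.63574.
Difference = |2.05744 − 1.63574| = 0.42170, i.e. 0.422 to 3 decimal places.

0.422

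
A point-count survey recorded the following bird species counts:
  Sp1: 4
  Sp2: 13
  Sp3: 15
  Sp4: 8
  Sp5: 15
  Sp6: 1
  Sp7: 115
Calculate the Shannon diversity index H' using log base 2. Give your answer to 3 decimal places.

1.660

Total N = 4+13+15+8+15+1+115 = 171, so the proportions are 0.02339, 0.07602, 0.08772, 0.04678, 0.08772, 0.00585, 0.67251 (working shown to 5 dp, full precision carried).
Each pᵢ log₂ pᵢ term: 0.02339×(-5.41785)=-0.12673, 0.07602×(-3.71741)=-0.28261, 0.08772×(-3.51096)=-0.30798, 0.04678×(-4.41785)=-0.20668, 0.08772×(-3.51096)=-0.30798, 0.00585×(-7.41785)=-0.04338, 0.67251×(-0.57236)=-0.38492.
Sum = -1.66029, so H' = 1.660.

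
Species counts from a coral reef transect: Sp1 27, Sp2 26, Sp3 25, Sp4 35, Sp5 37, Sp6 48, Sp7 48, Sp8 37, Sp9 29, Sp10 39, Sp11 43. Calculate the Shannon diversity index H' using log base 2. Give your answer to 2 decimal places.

3.42

Total N = 27+26+25+35+37+48+48+37+29+39+43 = 394, so the proportions are 0.0685, 0.066, 0.0635, 0.0888, 0.0939, 0.1218, 0.1218, 0.0939, 0.0736, 0.099, 0.1091 (working shown to 4 dp, full precision carried).
Each pᵢ log₂ pᵢ term: 0.0685×(-3.8672)=-0.2650, 0.066×(-3.9216)=-0.2588, 0.0635×(-3.9782)=-0.2524, 0.0888×(-3.4928)=-0.3103, 0.0939×(-3.4126)=-0.3205, 0.1218×(-3.0371)=-0.3700, 0.1218×(-3.0371)=-0.3700, 0.0939×(-3.4126)=-0.3205, 0.0736×(-3.7641)=-0.2771, 0.099×(-3.3366)=-0.3303, 0.1091×(-3.1958)=-0.3488.
Sum = -3.4235, so H' = 3.42.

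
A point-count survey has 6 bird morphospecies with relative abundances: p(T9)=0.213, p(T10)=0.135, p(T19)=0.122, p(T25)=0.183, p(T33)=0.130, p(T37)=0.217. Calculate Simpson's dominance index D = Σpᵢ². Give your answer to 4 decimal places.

0.1760

D = 0.213² + 0.135² + 0.122² + 0.183² + 0.13² + 0.217² = 0.045369 + 0.018225 + 0.014884 + 0.033489 + 0.016900 + 0.047089 = 0.175956 (working shown to 6 dp, full precision carried).
To 4 decimal places, D = 0.1760.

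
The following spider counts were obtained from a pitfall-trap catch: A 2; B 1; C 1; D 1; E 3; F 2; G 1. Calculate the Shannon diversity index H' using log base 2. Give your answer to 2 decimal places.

Total N = 2+1+1+1+3+2+1 = 11, so the proportions are 0.1818, 0.0909, 0.0909, 0.0909, 0.2727, 0.1818, 0.0909 (working shown to 4 dp, full precision carried).
Each pᵢ log₂ pᵢ term: 0.1818×(-2.4594)=-0.4472, 0.0909×(-3.4594)=-0.3145, 0.0909×(-3.4594)=-0.3145, 0.0909×(-3.4594)=-0.3145, 0.2727×(-1.8745)=-0.5112, 0.1818×(-2.4594)=-0.4472, 0.0909×(-3.4594)=-0.3145.
Sum = -2.6635, so H' = 2.66.

2.66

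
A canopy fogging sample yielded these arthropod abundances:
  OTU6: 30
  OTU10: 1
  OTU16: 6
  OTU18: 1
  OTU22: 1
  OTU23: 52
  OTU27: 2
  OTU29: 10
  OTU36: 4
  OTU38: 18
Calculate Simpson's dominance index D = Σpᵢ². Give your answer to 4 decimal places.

Total N = 30+1+6+1+1+52+2+10+4+18 = 125, so the proportions are 0.24, 0.008, 0.048, 0.008, 0.008, 0.416, 0.016, 0.08, 0.032, 0.144 (working shown to 6 dp, full precision carried).
D = 0.24² + 0.008² + 0.048² + 0.008² + 0.008² + 0.416² + 0.016² + 0.08² + 0.032² + 0.144² = 0.057600 + 0.000064 + 0.002304 + 0.000064 + 0.000064 + 0.173056 + 0.000256 + 0.006400 + 0.001024 + 0.020736 = 0.261568.
To 4 decimal places, D = 0.2616.

0.2616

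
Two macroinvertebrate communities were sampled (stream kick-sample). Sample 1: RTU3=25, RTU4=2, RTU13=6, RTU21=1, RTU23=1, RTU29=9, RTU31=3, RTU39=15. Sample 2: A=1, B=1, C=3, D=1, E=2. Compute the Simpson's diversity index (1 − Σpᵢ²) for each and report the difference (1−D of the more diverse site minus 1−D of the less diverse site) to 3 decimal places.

0.005

Sample 1: N=62, proportions 0.40323, 0.03226, 0.09677, 0.01613, 0.01613, 0.14516, 0.04839, 0.24194, giving 1−D = 0.74454 (working shown to 5 dp, full precision carried).
Sample 2: N=8, proportions 0.125, 0.125, 0.375, 0.125, 0.25, giving 1−D = 0.75000.
Difference = |0.74454 − 0.75000| = 0.00546, i.e. 0.005 to 3 decimal places.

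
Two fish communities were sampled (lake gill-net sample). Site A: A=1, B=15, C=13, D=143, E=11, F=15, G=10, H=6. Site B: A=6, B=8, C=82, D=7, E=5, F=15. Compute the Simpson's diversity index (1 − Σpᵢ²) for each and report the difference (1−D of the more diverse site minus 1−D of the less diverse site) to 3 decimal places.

Site A: N=214, proportions 0.004673, 0.070093, 0.060748, 0.668224, 0.051402, 0.070093, 0.046729, 0.028037, giving 1−D = 0.534326 (working shown to 6 dp, full precision carried).
Site B: N=123, proportions 0.04878, 0.065041, 0.666667, 0.056911, 0.04065, 0.121951, giving 1−D = 0.529182.
Difference = |0.534326 − 0.529182| = 0.005144, i.e. 0.005 to 3 decimal places.

0.005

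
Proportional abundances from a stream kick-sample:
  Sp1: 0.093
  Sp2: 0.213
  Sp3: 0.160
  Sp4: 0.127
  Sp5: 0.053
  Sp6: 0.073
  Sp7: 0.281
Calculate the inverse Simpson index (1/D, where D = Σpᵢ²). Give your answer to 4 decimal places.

D = 0.093² + 0.213² + 0.16² + 0.127² + 0.053² + 0.073² + 0.281² = 0.00864900 + 0.04536900 + 0.02560000 + 0.01612900 + 0.00280900 + 0.00532900 + 0.07896100 = 0.18284600 (working shown to 8 dp, full precision carried).
So 1/D = 5.469083, i.e. 5.4691 to 4 decimal places.

5.4691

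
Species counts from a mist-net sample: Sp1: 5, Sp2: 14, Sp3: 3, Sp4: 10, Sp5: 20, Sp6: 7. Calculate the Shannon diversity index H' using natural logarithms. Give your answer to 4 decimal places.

Total N = 5+14+3+10+20+7 = 59, so the proportions are 0.084746, 0.237288, 0.050847, 0.169492, 0.338983, 0.118644 (working shown to 6 dp, full precision carried).
Each pᵢ ln pᵢ term: 0.084746×(-2.468100)=-0.209161, 0.237288×(-1.438480)=-0.341334, 0.050847×(-2.978925)=-0.151471, 0.169492×(-1.774952)=-0.300839, 0.338983×(-1.081805)=-0.366714, 0.118644×(-2.131627)=-0.252905.
Sum = -1.622424, so H' = 1.6224.

1.6224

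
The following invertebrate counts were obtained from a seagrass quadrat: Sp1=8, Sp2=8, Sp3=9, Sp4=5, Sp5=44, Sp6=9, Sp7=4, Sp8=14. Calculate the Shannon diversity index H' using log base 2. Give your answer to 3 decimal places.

2.518

Total N = 8+8+9+5+44+9+4+14 = 101, so the proportions are 0.07921, 0.07921, 0.08911, 0.0495, 0.43564, 0.08911, 0.0396, 0.13861 (working shown to 5 dp, full precision carried).
Each pᵢ log₂ pᵢ term: 0.07921×(-3.65821)=-0.28976, 0.07921×(-3.65821)=-0.28976, 0.08911×(-3.48829)=-0.31084, 0.0495×(-4.33628)=-0.21467, 0.43564×(-1.19878)=-0.52224, 0.08911×(-3.48829)=-0.31084, 0.0396×(-4.65821)=-0.18448, 0.13861×(-2.85086)=-0.39517.
Sum = -2.51775, so H' = 2.518.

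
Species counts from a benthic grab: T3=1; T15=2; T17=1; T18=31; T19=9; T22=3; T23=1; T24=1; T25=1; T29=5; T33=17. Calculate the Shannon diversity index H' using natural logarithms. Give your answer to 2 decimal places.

Total N = 1+2+1+31+9+3+1+1+1+5+17 = 72, so the proportions are 0.0139, 0.0278, 0.0139, 0.4306, 0.125, 0.0417, 0.0139, 0.0139, 0.0139, 0.0694, 0.2361 (working shown to 4 dp, full precision carried).
Each pᵢ ln pᵢ term: 0.0139×(-4.2767)=-0.0594, 0.0278×(-3.5835)=-0.0995, 0.0139×(-4.2767)=-0.0594, 0.4306×(-0.8427)=-0.3628, 0.125×(-2.0794)=-0.2599, 0.0417×(-3.1781)=-0.1324, 0.0139×(-4.2767)=-0.0594, 0.0139×(-4.2767)=-0.0594, 0.0139×(-4.2767)=-0.0594, 0.0694×(-2.6672)=-0.1852, 0.2361×(-1.4435)=-0.3408.
Sum = -1.6777, so H' = 1.68.

1.68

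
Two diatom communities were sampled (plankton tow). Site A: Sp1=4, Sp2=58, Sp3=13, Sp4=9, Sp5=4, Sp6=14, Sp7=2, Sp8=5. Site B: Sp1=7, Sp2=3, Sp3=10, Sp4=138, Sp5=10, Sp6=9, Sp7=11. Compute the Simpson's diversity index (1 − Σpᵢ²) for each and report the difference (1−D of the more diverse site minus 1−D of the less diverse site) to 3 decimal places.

Site A: N=109, proportions 0.0367, 0.53211, 0.11927, 0.08257, 0.0367, 0.12844, 0.01835, 0.04587, giving 1−D = 0.67419 (working shown to 5 dp, full precision carried).
Site B: N=188, proportions 0.03723, 0.01596, 0.05319, 0.73404, 0.05319, 0.04787, 0.05851, giving 1−D = 0.44817.
Difference = |0.67419 − 0.44817| = 0.22602, i.e. 0.226 to 3 decimal places.

0.226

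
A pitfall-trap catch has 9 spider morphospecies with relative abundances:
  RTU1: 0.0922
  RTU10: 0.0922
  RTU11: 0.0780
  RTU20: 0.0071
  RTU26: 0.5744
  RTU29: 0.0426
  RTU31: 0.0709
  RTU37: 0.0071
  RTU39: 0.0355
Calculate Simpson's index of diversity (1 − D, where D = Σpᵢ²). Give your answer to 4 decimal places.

D = 0.0922² + 0.0922² + 0.078² + 0.0071² + 0.5744² + 0.0426² + 0.0709² + 0.0071² + 0.0355² = 0.008501 + 0.008501 + 0.006084 + 0.000050 + 0.329935 + 0.001815 + 0.005027 + 0.000050 + 0.001260 = 0.361224 (working shown to 6 dp, full precision carried).
So 1 − D = 0.638776, i.e. 0.6388 to 4 decimal places.

0.6388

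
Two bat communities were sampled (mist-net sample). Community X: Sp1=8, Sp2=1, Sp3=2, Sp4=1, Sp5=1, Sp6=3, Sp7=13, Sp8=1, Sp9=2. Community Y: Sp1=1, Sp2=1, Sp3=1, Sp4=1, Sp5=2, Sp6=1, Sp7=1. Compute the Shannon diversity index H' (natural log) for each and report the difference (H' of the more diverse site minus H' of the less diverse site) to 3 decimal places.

Community X: N=32, proportions 0.25, 0.03125, 0.0625, 0.03125, 0.03125, 0.09375, 0.40625, 0.03125, 0.0625, giving H' = 1.714227 (working shown to 6 dp, full precision carried).
Community Y: N=8, proportions 0.125, 0.125, 0.125, 0.125, 0.25, 0.125, 0.125, giving H' = 1.906155.
Difference = |1.714227 − 1.906155| = 0.191928, i.e. 0.192 to 3 decimal places.

0.192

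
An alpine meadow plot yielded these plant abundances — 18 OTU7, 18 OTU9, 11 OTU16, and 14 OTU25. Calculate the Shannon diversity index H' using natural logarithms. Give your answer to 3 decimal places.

1.367

Total N = 18+18+11+14 = 61, so the proportions are 0.29508, 0.29508, 0.18033, 0.22951 (working shown to 5 dp, full precision carried).
Each pᵢ ln pᵢ term: 0.29508×(-1.22050)=-0.36015, 0.29508×(-1.22050)=-0.36015, 0.18033×(-1.71298)=-0.30890, 0.22951×(-1.47182)=-0.33779.
Sum = -1.36699, so H' = 1.367.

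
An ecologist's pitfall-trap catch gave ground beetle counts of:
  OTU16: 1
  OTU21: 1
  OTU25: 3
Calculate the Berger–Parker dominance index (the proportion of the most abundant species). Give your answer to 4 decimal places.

Total N = 1+1+3 = 5, so the proportions are 0.2, 0.2, 0.6 (working shown to 6 dp, full precision carried).
The largest proportion is 0.6, i.e. d = 0.6000 to 4 decimal places.

0.6000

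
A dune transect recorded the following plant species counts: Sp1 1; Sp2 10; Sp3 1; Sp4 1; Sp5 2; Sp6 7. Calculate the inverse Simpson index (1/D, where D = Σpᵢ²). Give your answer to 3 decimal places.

3.103

Total N = 1+10+1+1+2+7 = 22, so the proportions are 0.045455, 0.454545, 0.045455, 0.045455, 0.090909, 0.318182 (working shown to 6 dp, full precision carried).
D = 0.045455² + 0.454545² + 0.045455² + 0.045455² + 0.090909² + 0.318182² = 0.002066 + 0.206612 + 0.002066 + 0.002066 + 0.008264 + 0.101240 = 0.322314.
So 1/D = 3.10256, i.e. 3.103 to 3 decimal places.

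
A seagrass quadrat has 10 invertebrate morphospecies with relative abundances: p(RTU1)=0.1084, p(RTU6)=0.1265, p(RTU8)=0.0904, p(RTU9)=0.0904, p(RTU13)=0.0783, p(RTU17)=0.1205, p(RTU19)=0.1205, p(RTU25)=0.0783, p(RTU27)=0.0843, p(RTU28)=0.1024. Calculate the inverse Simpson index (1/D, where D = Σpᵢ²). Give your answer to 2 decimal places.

D = 0.1084² + 0.1265² + 0.0904² + 0.0904² + 0.0783² + 0.1205² + 0.1205² + 0.0783² + 0.0843² + 0.1024² = 0.011751 + 0.016002 + 0.008172 + 0.008172 + 0.006131 + 0.014520 + 0.014520 + 0.006131 + 0.007106 + 0.010486 = 0.102992 (working shown to 6 dp, full precision carried).
So 1/D = 9.7095, i.e. 9.71 to 2 decimal places.

9.71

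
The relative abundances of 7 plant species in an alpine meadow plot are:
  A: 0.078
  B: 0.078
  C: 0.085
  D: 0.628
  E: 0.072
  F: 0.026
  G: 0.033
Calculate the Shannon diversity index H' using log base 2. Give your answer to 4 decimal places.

Each pᵢ log₂ pᵢ term (working shown to 6 dp, full precision carried): 0.078×(-3.680382)=-0.287070, 0.078×(-3.680382)=-0.287070, 0.085×(-3.556393)=-0.302293, 0.628×(-0.671164)=-0.421491, 0.072×(-3.795859)=-0.273302, 0.026×(-5.265345)=-0.136899, 0.033×(-4.921390)=-0.162406.
Sum = -1.870530, so H' = 1.8705.

1.8705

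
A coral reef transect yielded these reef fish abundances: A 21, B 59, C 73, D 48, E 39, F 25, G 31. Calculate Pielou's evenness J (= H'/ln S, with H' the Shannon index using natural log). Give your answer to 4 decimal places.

0.9566

Total N = 21+59+73+48+39+25+31 = 296, so the proportions are 0.070946, 0.199324, 0.246622, 0.162162, 0.131757, 0.084459, 0.10473 (working shown to 6 dp, full precision carried).
H' = −Σ pᵢ ln pᵢ = −((-0.187711) + (-0.321475) + (-0.345246) + (-0.294999) + (-0.267044) + (-0.208740) + (-0.236309)) = 1.861524.
With S = 7 species, ln S = 1.945910, so J = 1.861524/1.945910 = 0.956634, i.e. 0.9566 to 4 decimal places.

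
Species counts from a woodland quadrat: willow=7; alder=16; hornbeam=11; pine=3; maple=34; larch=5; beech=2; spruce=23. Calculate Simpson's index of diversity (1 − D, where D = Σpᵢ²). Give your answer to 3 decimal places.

0.789

Total N = 7+16+11+3+34+5+2+23 = 101, so the proportions are 0.06931, 0.15842, 0.10891, 0.0297, 0.33663, 0.0495, 0.0198, 0.22772 (working shown to 5 dp, full precision carried).
D = 0.06931² + 0.15842² + 0.10891² + 0.0297² + 0.33663² + 0.0495² + 0.0198² + 0.22772² = 0.00480 + 0.02510 + 0.01186 + 0.00088 + 0.11332 + 0.00245 + 0.00039 + 0.05186 = 0.21067.
So 1 − D = 0.78933, i.e. 0.789 to 3 decimal places.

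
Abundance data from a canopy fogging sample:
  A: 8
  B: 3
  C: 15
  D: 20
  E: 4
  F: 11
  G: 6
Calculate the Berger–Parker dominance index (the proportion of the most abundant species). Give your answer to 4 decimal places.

0.2985

Total N = 8+3+15+20+4+11+6 = 67, so the proportions are 0.119403, 0.044776, 0.223881, 0.298507, 0.059701, 0.164179, 0.089552 (working shown to 6 dp, full precision carried).
The largest proportion is 0.298507, i.e. d = 0.2985 to 4 decimal places.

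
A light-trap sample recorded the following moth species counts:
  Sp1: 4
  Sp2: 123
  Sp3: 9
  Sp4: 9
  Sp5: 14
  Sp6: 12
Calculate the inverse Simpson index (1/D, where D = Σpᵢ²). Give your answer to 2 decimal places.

Total N = 4+123+9+9+14+12 = 171, so the proportions are 0.02339, 0.7193, 0.05263, 0.05263, 0.08187, 0.07018 (working shown to 5 dp, full precision carried).
D = 0.02339² + 0.7193² + 0.05263² + 0.05263² + 0.08187² + 0.07018² = 0.00055 + 0.51739 + 0.00277 + 0.00277 + 0.00670 + 0.00492 = 0.53510.
So 1/D = 1.8688, i.e. 1.87 to 2 decimal places.

1.87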